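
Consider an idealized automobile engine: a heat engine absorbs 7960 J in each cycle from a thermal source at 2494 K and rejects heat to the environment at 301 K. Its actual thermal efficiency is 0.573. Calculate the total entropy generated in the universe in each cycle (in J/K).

ΔS_univ ≈ 8.10 J/K

W = η·Q_H = 0.573 × 7960 = 4561 J, so Q_C = Q_H − W = 3399 J.
Reservoir entropy changes: ΔS_H = −Q_H/T_H = −7960/2494.00 = -3.192 J/K and ΔS_C = +Q_C/T_C = 3399/301.00 = 11.29 J/K.
ΔS_univ = −Q_H/T_H + Q_C/T_C = 8.10 J/K (> 0, since η = 0.573 < η_Carnot = 0.879).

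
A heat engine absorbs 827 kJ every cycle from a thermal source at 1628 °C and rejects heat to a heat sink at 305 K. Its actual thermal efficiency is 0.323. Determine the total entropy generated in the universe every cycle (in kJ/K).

ΔS_univ ≈ 1.40 kJ/K

T_H = 1628 °C → 1628 + 273.15 = 1901.15 K.
W = η·Q_H = 0.323 × 827 = 267.1 kJ, so Q_C = Q_H − W = 559.9 kJ.
The hot reservoir loses entropy Q_H/T_H = 827/1901.15 = 0.4350 kJ/K; the cold reservoir gains Q_C/T_C = 559.9/305.00 = 1.836 kJ/K.
ΔS_univ = −Q_H/T_H + Q_C/T_C = 1.40 kJ/K (> 0, since η = 0.323 < η_Carnot = 0.840).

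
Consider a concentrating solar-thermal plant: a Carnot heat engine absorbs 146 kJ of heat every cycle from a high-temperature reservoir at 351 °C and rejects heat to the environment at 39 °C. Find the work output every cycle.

T_H = 351 °C → 351 + 273.15 = 624.15 K.
T_C = 39 °C → 39 + 273.15 = 312.15 K.
The Carnot efficiency is η = 1 − T_C/T_H = 1 − 312.15/624.15 = 0.4999.
W = η·Q_H = 0.4999 × 146 = 73.0 kJ.

W ≈ 73.0 kJ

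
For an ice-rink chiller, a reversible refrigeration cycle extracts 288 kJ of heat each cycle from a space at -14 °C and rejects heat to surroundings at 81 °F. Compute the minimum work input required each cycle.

W_in ≈ 45.8 kJ

T_H = 81 °F → (81 − 32) × 5/9 = 27.22 °C = 300.37 K.
T_C = -14 °C → -14 + 273.15 = 259.15 K.
The reversible coefficient of performance is COP_R = T_C/(T_H − T_C) = 259.15/41.22 = 6.2867.
W = Q_C/COP_R = 288/6.2867 = 45.8 kJ.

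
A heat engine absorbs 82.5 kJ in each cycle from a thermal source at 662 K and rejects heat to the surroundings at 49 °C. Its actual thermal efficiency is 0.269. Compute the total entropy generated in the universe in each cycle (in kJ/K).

ΔS_univ ≈ 0.0626 kJ/K

T_C = 49 °C → 49 + 273.15 = 322.15 K.
W = η·Q_H = 0.269 × 82.5 = 22.19 kJ, so Q_C = Q_H − W = 60.31 kJ.
Reservoir entropy changes: ΔS_H = −Q_H/T_H = −82.5/662.00 = -0.1246 kJ/K and ΔS_C = +Q_C/T_C = 60.31/322.15 = 0.1872 kJ/K.
ΔS_univ = −Q_H/T_H + Q_C/T_C = 0.0626 kJ/K (> 0, since η = 0.269 < η_Carnot = 0.513).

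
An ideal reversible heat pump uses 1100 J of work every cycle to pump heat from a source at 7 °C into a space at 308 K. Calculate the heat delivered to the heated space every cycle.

Q_H ≈ 12200 J

T_C = 7 °C → 7 + 273.15 = 280.15 K.
Reversible heating COP: COP_HP = T_H/(T_H − T_C) = 308.00/27.85 = 11.0592.
Q_H = COP_HP · W = 11.0592 × 1100 = 12200 J.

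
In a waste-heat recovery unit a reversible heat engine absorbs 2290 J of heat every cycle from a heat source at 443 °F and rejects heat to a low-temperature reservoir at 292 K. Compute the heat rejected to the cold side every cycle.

T_H = 443 °F → (443 − 32) × 5/9 = 228.33 °C = 501.48 K.
For a reversible engine, η = 1 − T_C/T_H = 1 − 292.00/501.48 = 0.4177.
For a reversible cycle Q_C/Q_H = T_C/T_H, so Q_C = 2290 × 292.00/501.48 = 1330 J.

Q_C ≈ 1330 J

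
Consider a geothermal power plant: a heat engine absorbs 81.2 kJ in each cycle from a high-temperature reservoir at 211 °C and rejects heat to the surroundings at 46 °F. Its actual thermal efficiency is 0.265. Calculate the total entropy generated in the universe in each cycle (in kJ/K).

ΔS_univ ≈ 0.04473 kJ/K

T_H = 211 °C → 211 + 273.15 = 484.15 K.
T_C = 46 °F → (46 − 32) × 5/9 = 7.78 °C = 280.93 K.
W = η·Q_H = 0.265 × 81.2 = 21.52 kJ, so Q_C = Q_H − W = 59.68 kJ.
The hot reservoir loses entropy Q_H/T_H = 81.2/484.15 = 0.1677 kJ/K; the cold reservoir gains Q_C/T_C = 59.68/280.93 = 0.2124 kJ/K.
ΔS_univ = −Q_H/T_H + Q_C/T_C = 0.04473 kJ/K (> 0, since η = 0.265 < η_Carnot = 0.420).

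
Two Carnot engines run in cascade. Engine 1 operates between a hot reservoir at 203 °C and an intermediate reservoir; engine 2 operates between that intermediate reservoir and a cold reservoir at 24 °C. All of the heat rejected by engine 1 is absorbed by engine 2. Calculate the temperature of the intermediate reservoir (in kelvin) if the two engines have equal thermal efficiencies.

T_m ≈ 376.1 K

T_H = 203 °C → 203 + 273.15 = 476.15 K.
T_C = 24 °C → 24 + 273.15 = 297.15 K.
Equal efficiencies require 1 − T_m/T_H = 1 − T_C/T_m, i.e. T_m/T_H = T_C/T_m, so T_m = √(T_H·T_C) = √(476.15 × 297.15) = 376.1 K.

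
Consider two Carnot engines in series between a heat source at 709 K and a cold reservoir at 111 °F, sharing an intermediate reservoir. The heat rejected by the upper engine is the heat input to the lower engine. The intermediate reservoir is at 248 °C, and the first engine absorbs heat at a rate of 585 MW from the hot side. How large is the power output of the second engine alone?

T_C = 111 °F → (111 − 32) × 5/9 = 43.89 °C = 317.04 K.
T_m = 248 °C → 248 + 273.15 = 521.15 K.
Heat entering the second stage: Q_m = Q_H·(T_m/T_H) = 585 × 521.15/709.00 = 430 MW.
Second-stage efficiency η₂ = 1 − T_C/T_m = 1 − 317.04/521.15 = 0.3917, so W₂ = η₂·Q_m = 168 MW.

Ẇ₂ ≈ 168 MW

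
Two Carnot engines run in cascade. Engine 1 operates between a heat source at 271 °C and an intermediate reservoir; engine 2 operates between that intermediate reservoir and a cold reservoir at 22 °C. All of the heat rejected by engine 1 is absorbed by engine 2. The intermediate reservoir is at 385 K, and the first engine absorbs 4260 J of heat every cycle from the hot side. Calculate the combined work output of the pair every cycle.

T_H = 271 °C → 271 + 273.15 = 544.15 K.
T_C = 22 °C → 22 + 273.15 = 295.15 K.
Two reversible stages in series are equivalent to a single Carnot engine between T_H and T_C, so η_total = 1 − T_C/T_H = 1 − 295.15/544.15 = 0.4576.
W_total = η_total · Q_H = 0.4576 × 4260 = 1950 J.

W_total ≈ 1950 J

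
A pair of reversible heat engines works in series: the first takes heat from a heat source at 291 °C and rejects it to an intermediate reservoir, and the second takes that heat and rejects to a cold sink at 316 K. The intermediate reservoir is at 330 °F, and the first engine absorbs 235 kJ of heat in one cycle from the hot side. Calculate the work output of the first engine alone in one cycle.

T_H = 291 °C → 291 + 273.15 = 564.15 K.
T_m = 330 °F → (330 − 32) × 5/9 = 165.56 °C = 438.71 K.
First-stage efficiency η₁ = 1 − T_m/T_H = 1 − 438.71/564.15 = 0.2224.
W₁ = η₁·Q_H = 0.2224 × 235 = 52.25 kJ.

W₁ ≈ 52.25 kJ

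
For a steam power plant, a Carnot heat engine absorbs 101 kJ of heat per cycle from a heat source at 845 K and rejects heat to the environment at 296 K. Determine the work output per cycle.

Carnot efficiency: η = 1 − T_C/T_H = 1 − 296.00/845.00 = 0.6497.
W = η·Q_H = 0.6497 × 101 = 65.6 kJ.

W ≈ 65.6 kJ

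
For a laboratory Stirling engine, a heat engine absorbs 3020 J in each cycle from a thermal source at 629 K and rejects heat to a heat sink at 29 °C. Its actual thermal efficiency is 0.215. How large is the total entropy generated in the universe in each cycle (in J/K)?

ΔS_univ ≈ 3.045 J/K

T_C = 29 °C → 29 + 273.15 = 302.15 K.
W = η·Q_H = 0.215 × 3020 = 649.3 J, so Q_C = Q_H − W = 2371 J.
The hot reservoir loses entropy Q_H/T_H = 3020/629.00 = 4.801 J/K; the cold reservoir gains Q_C/T_C = 2371/302.15 = 7.846 J/K.
ΔS_univ = −Q_H/T_H + Q_C/T_C = 3.045 J/K (> 0, since η = 0.215 < η_Carnot = 0.520).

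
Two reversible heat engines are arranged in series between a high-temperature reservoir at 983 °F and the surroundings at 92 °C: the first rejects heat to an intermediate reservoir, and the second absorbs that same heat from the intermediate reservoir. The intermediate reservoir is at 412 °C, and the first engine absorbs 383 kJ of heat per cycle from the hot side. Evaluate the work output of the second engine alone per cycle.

T_H = 983 °F → (983 − 32) × 5/9 = 528.33 °C = 801.48 K.
T_C = 92 °C → 92 + 273.15 = 365.15 K.
T_m = 412 °C → 412 + 273.15 = 685.15 K.
Heat entering the second stage: Q_m = Q_H·(T_m/T_H) = 383 × 685.15/801.48 = 327.4 kJ.
Second-stage efficiency η₂ = 1 − T_C/T_m = 1 − 365.15/685.15 = 0.4671, so W₂ = η₂·Q_m = 152.9 kJ.

W₂ ≈ 152.9 kJ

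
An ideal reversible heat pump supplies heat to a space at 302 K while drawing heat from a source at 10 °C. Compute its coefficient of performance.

T_C = 10 °C → 10 + 273.15 = 283.15 K.
The Carnot heat-pump COP is COP_HP = T_H/(T_H − T_C) = 302.00/(302.00 − 283.15) = 16.0.

COP_HP ≈ 16.0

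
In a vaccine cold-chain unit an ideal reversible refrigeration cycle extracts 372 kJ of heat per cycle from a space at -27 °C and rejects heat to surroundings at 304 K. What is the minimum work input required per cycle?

T_C = -27 °C → -27 + 273.15 = 246.15 K.
COP_R = T_C/(T_H − T_C) = 246.15/57.85 = 4.2550.
W = Q_C/COP_R = 372/4.2550 = 87.4 kJ.

W_in ≈ 87.4 kJ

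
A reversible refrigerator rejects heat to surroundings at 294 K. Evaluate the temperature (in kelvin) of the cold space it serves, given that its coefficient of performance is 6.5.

COP_R = T_C/(T_H − T_C) ⇒ T_C = T_H·COP_R/(1 + COP_R) = 294.00 × 6.5/(1 + 6.5) = 255 K.

T_C ≈ 255 K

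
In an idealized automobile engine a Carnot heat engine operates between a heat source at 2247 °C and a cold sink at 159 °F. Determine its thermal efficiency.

T_H = 2247 °C → 2247 + 273.15 = 2520.15 K.
T_C = 159 °F → (159 − 32) × 5/9 = 70.56 °C = 343.71 K.
For a reversible engine, η = 1 − T_C/T_H = 1 − 343.71/2520.15 = 0.864.

η ≈ 0.864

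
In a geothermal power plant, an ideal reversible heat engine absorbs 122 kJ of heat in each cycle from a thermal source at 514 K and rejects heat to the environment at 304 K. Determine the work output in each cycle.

The Carnot efficiency is η = 1 − T_C/T_H = 1 − 304.00/514.00 = 0.4086.
W = η·Q_H = 0.4086 × 122 = 49.84 kJ.

W ≈ 49.84 kJ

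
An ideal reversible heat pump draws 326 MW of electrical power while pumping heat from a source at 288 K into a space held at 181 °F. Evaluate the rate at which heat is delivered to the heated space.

T_H = 181 °F → (181 − 32) × 5/9 = 82.78 °C = 355.93 K.
The Carnot heat-pump COP is COP_HP = T_H/(T_H − T_C) = 355.93/67.93 = 5.2398.
Q_H = COP_HP · W = 5.2398 × 326 = 1708 MW.

Q̇_H ≈ 1708 MW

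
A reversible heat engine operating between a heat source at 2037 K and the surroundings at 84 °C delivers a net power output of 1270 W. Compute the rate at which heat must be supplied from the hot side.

Q̇_H ≈ 1540 W

T_C = 84 °C → 84 + 273.15 = 357.15 K.
Carnot efficiency: η = 1 − T_C/T_H = 1 − 357.15/2037.00 = 0.8247.
Q_H = W/η = 1270/0.8247 = 1540 W.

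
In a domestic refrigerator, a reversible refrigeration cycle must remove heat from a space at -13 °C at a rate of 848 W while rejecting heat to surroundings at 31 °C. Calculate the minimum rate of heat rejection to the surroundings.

Q̇_H ≈ 991 W

T_H = 31 °C → 31 + 273.15 = 304.15 K.
T_C = -13 °C → -13 + 273.15 = 260.15 K.
For a reversible cycle Q_H/Q_C = T_H/T_C, so Q_H = Q_C·T_H/T_C = 848 × 304.15/260.15 = 991 W.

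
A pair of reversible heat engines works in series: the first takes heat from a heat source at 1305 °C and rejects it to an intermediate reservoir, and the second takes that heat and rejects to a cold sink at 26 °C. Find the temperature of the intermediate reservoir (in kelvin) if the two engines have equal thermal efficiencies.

T_m ≈ 687 K

T_H = 1305 °C → 1305 + 273.15 = 1578.15 K.
T_C = 26 °C → 26 + 273.15 = 299.15 K.
Equal efficiencies require 1 − T_m/T_H = 1 − T_C/T_m, i.e. T_m/T_H = T_C/T_m, so T_m = √(T_H·T_C) = √(1578.15 × 299.15) = 687 K.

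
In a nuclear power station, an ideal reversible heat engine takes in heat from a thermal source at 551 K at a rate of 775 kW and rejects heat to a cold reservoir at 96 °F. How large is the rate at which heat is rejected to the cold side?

Q̇_C ≈ 434 kW

T_C = 96 °F → (96 − 32) × 5/9 = 35.56 °C = 308.71 K.
Carnot efficiency: η = 1 − T_C/T_H = 1 − 308.71/551.00 = 0.4397.
For a reversible cycle Q_C/Q_H = T_C/T_H, so Q_C = 775 × 308.71/551.00 = 434 kW.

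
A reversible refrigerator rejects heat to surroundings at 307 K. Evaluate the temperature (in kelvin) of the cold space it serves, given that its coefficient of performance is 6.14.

COP_R = T_C/(T_H − T_C) ⇒ T_C = T_H·COP_R/(1 + COP_R) = 307.00 × 6.14/(1 + 6.14) = 264 K.

T_C ≈ 264 K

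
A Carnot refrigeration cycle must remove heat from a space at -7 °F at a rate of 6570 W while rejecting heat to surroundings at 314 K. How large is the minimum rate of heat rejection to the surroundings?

Q̇_H ≈ 8200 W

T_C = -7 °F → (-7 − 32) × 5/9 = -21.67 °C = 251.48 K.
For a reversible cycle Q_H/Q_C = T_H/T_C, so Q_H = Q_C·T_H/T_C = 6570 × 314.00/251.48 = 8200 W.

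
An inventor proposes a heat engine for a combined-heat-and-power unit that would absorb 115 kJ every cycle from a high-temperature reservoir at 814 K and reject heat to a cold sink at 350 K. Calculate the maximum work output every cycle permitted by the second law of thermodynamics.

W_max ≈ 65.55 kJ

The upper bound on efficiency is η_max = 1 − T_C/T_H = 1 − 350.00/814.00 = 0.5700.
W_max = η_max · Q_H = 0.5700 × 115 = 65.55 kJ.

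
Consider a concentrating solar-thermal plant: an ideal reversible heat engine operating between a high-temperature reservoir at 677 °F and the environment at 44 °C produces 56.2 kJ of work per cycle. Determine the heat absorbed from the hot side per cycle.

Q_H ≈ 113 kJ

T_H = 677 °F → (677 − 32) × 5/9 = 358.33 °C = 631.48 K.
T_C = 44 °C → 44 + 273.15 = 317.15 K.
Since the cycle is reversible, η = 1 − T_C/T_H = 1 − 317.15/631.48 = 0.4978.
Q_H = W/η = 56.2/0.4978 = 113 kJ.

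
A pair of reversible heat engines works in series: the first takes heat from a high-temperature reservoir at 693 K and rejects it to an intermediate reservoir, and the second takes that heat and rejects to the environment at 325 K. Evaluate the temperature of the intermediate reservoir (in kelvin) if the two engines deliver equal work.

For reversible stages Q_m = Q_H·(T_m/T_H). Setting W₁ = Q_H(1 − T_m/T_H) equal to W₂ = Q_m(1 − T_C/T_m) = Q_H·(T_m − T_C)/T_H gives T_H − T_m = T_m − T_C, so T_m = (T_H + T_C)/2 = (693.00 + 325.00)/2 = 509 K.

T_m ≈ 509 K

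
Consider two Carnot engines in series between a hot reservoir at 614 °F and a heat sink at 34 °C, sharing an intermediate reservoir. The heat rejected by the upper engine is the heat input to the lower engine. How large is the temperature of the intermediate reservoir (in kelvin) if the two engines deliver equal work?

T_m ≈ 452 K

T_H = 614 °F → (614 − 32) × 5/9 = 323.33 °C = 596.48 K.
T_C = 34 °C → 34 + 273.15 = 307.15 K.
For reversible stages Q_m = Q_H·(T_m/T_H). Setting W₁ = Q_H(1 − T_m/T_H) equal to W₂ = Q_m(1 − T_C/T_m) = Q_H·(T_m − T_C)/T_H gives T_H − T_m = T_m − T_C, so T_m = (T_H + T_C)/2 = (596.48 + 307.15)/2 = 452 K.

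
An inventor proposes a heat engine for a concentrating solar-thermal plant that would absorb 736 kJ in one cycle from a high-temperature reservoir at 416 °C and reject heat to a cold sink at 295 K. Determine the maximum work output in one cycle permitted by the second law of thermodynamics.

W_max ≈ 421 kJ

T_H = 416 °C → 416 + 273.15 = 689.15 K.
The upper bound on efficiency is η_max = 1 − T_C/T_H = 1 − 295.00/689.15 = 0.5719.
W_max = η_max · Q_H = 0.5719 × 736 = 421 kJ.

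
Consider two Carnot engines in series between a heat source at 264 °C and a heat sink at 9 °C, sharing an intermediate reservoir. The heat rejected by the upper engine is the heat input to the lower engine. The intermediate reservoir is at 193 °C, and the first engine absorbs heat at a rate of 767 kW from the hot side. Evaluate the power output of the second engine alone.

Ẇ₂ ≈ 262.7 kW

T_H = 264 °C → 264 + 273.15 = 537.15 K.
T_C = 9 °C → 9 + 273.15 = 282.15 K.
T_m = 193 °C → 193 + 273.15 = 466.15 K.
Heat entering the second stage: Q_m = Q_H·(T_m/T_H) = 767 × 466.15/537.15 = 665.6 kW.
Second-stage efficiency η₂ = 1 − T_C/T_m = 1 − 282.15/466.15 = 0.3947, so W₂ = η₂·Q_m = 262.7 kW.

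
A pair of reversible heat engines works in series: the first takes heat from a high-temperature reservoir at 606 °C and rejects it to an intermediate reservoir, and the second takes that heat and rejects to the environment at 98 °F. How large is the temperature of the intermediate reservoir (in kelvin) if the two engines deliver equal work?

T_H = 606 °C → 606 + 273.15 = 879.15 K.
T_C = 98 °F → (98 − 32) × 5/9 = 36.67 °C = 309.82 K.
For reversible stages Q_m = Q_H·(T_m/T_H). Setting W₁ = Q_H(1 − T_m/T_H) equal to W₂ = Q_m(1 − T_C/T_m) = Q_H·(T_m − T_C)/T_H gives T_H − T_m = T_m − T_C, so T_m = (T_H + T_C)/2 = (879.15 + 309.82)/2 = 594 K.

T_m ≈ 594 K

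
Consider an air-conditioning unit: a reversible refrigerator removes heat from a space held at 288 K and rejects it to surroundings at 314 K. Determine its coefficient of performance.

Carnot COP: COP_R = T_C/(T_H − T_C) = 288.00/(314.00 − 288.00) = 11.08.

COP_R ≈ 11.08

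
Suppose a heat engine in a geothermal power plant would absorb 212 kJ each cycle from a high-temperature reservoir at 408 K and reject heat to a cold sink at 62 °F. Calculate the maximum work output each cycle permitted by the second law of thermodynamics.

T_C = 62 °F → (62 − 32) × 5/9 = 16.67 °C = 289.82 K.
No engine can exceed the Carnot limit: η_max = 1 − T_C/T_H = 1 − 289.82/408.00 = 0.2897.
W_max = η_max · Q_H = 0.2897 × 212 = 61.41 kJ.

W_max ≈ 61.41 kJ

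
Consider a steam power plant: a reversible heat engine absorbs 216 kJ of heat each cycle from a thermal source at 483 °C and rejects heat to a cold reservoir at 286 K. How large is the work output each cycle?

T_H = 483 °C → 483 + 273.15 = 756.15 K.
The Carnot efficiency is η = 1 − T_C/T_H = 1 − 286.00/756.15 = 0.6218.
W = η·Q_H = 0.6218 × 216 = 134 kJ.

W ≈ 134 kJ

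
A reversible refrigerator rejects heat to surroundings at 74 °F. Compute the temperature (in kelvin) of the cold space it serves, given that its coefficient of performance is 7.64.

T_H = 74 °F → (74 − 32) × 5/9 = 23.33 °C = 296.48 K.
COP_R = T_C/(T_H − T_C) ⇒ T_C = T_H·COP_R/(1 + COP_R) = 296.48 × 7.64/(1 + 7.64) = 262.2 K.

T_C ≈ 262.2 K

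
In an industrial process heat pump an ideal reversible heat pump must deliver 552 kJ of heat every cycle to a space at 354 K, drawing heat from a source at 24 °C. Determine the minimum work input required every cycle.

T_C = 24 °C → 24 + 273.15 = 297.15 K.
The Carnot heat-pump COP is COP_HP = T_H/(T_H − T_C) = 354.00/56.85 = 6.2269.
W = Q_H/COP_HP = 552/6.2269 = 88.65 kJ.

W_in ≈ 88.65 kJ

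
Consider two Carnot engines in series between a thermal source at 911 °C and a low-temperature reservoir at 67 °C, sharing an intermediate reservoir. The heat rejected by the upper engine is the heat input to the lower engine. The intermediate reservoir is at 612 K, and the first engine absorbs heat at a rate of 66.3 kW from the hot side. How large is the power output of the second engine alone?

T_H = 911 °C → 911 + 273.15 = 1184.15 K.
T_C = 67 °C → 67 + 273.15 = 340.15 K.
Heat entering the second stage: Q_m = Q_H·(T_m/T_H) = 66.3 × 612.00/1184.15 = 34.3 kW.
Second-stage efficiency η₂ = 1 − T_C/T_m = 1 − 340.15/612.00 = 0.4442, so W₂ = η₂·Q_m = 15.2 kW.

Ẇ₂ ≈ 15.2 kW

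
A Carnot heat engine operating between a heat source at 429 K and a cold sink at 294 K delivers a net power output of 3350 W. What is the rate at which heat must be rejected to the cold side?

Since the cycle is reversible, η = 1 − T_C/T_H = 1 − 294.00/429.00 = 0.3147.
Since Q_C/Q_H = T_C/T_H and Q_H = W/η, Q_C = W·T_C/(T_H − T_C) = 3350 × 294.00/135.00 = 7300 W.

Q̇_C ≈ 7300 W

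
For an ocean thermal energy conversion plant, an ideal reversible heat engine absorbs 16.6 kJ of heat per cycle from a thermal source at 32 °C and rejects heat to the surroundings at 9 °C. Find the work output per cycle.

T_H = 32 °C → 32 + 273.15 = 305.15 K.
T_C = 9 °C → 9 + 273.15 = 282.15 K.
The Carnot efficiency is η = 1 − T_C/T_H = 1 − 282.15/305.15 = 0.0754.
W = η·Q_H = 0.0754 × 16.6 = 1.251 kJ.

W ≈ 1.251 kJ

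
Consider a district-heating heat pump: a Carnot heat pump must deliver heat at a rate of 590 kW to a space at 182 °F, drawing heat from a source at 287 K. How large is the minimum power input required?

T_H = 182 °F → (182 − 32) × 5/9 = 83.33 °C = 356.48 K.
Reversible heating COP: COP_HP = T_H/(T_H − T_C) = 356.48/69.48 = 5.1305.
W = Q_H/COP_HP = 590/5.1305 = 115 kW.

Ẇ_in ≈ 115 kW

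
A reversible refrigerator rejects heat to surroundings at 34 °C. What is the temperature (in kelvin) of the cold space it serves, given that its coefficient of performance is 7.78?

T_H = 34 °C → 34 + 273.15 = 307.15 K.
COP_R = T_C/(T_H − T_C) ⇒ T_C = T_H·COP_R/(1 + COP_R) = 307.15 × 7.78/(1 + 7.78) = 272.2 K.

T_C ≈ 272.2 K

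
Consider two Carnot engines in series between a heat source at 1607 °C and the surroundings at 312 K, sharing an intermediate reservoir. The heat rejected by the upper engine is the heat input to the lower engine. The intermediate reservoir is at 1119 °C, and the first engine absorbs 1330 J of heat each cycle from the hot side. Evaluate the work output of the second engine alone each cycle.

W₂ ≈ 764 J

T_H = 1607 °C → 1607 + 273.15 = 1880.15 K.
T_m = 1119 °C → 1119 + 273.15 = 1392.15 K.
Heat entering the second stage: Q_m = Q_H·(T_m/T_H) = 1330 × 1392.15/1880.15 = 985 J.
Second-stage efficiency η₂ = 1 − T_C/T_m = 1 − 312.00/1392.15 = 0.7759, so W₂ = η₂·Q_m = 764 J.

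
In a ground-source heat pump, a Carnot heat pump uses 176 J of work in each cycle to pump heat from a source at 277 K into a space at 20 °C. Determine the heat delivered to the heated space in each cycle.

T_H = 20 °C → 20 + 273.15 = 293.15 K.
COP_HP = T_H/(T_H − T_C) = 293.15/16.15 = 18.1517.
Q_H = COP_HP · W = 18.1517 × 176 = 3190 J.

Q_H ≈ 3190 J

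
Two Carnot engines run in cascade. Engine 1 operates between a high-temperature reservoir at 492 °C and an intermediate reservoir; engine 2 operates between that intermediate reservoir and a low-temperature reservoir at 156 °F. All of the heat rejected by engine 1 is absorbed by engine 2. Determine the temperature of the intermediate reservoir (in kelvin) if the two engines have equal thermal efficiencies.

T_m ≈ 512 K

T_H = 492 °C → 492 + 273.15 = 765.15 K.
T_C = 156 °F → (156 − 32) × 5/9 = 68.89 °C = 342.04 K.
Equal efficiencies require 1 − T_m/T_H = 1 − T_C/T_m, i.e. T_m/T_H = T_C/T_m, so T_m = √(T_H·T_C) = √(765.15 × 342.04) = 512 K.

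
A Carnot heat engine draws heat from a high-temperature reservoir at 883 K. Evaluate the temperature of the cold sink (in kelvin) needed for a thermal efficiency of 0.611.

From η = 1 − T_C/T_H, T_C = T_H·(1 − η) = 883.00 × (1 − 0.611) = 343 K.

T_C ≈ 343 K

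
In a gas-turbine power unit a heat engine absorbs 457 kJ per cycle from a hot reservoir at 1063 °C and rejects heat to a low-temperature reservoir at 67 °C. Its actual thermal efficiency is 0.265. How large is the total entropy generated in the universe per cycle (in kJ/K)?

T_H = 1063 °C → 1063 + 273.15 = 1336.15 K.
T_C = 67 °C → 67 + 273.15 = 340.15 K.
W = η·Q_H = 0.265 × 457 = 121.1 kJ, so Q_C = Q_H − W = 335.9 kJ.
The hot reservoir loses entropy Q_H/T_H = 457/1336.15 = 0.3420 kJ/K; the cold reservoir gains Q_C/T_C = 335.9/340.15 = 0.9875 kJ/K.
ΔS_univ = −Q_H/T_H + Q_C/T_C = 0.645 kJ/K (> 0, since η = 0.265 < η_Carnot = 0.745).

ΔS_univ ≈ 0.645 kJ/K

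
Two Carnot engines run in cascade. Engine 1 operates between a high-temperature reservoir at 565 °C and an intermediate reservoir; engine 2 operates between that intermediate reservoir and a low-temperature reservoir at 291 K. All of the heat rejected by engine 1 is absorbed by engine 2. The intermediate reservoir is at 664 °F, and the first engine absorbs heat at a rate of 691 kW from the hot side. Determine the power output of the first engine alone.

Ẇ₁ ≈ 176 kW

T_H = 565 °C → 565 + 273.15 = 838.15 K.
T_m = 664 °F → (664 − 32) × 5/9 = 351.11 °C = 624.26 K.
First-stage efficiency η₁ = 1 − T_m/T_H = 1 − 624.26/838.15 = 0.2552.
W₁ = η₁·Q_H = 0.2552 × 691 = 176 kW.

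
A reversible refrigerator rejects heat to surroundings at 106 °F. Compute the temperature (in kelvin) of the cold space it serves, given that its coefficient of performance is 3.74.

T_H = 106 °F → (106 − 32) × 5/9 = 41.11 °C = 314.26 K.
COP_R = T_C/(T_H − T_C) ⇒ T_C = T_H·COP_R/(1 + COP_R) = 314.26 × 3.74/(1 + 3.74) = 248.0 K.

T_C ≈ 248.0 K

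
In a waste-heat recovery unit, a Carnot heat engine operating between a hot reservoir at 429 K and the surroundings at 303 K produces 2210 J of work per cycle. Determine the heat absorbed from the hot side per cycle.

Q_H ≈ 7525 J

η_rev = 1 − T_C/T_H = 1 − 303.00/429.00 = 0.2937.
Q_H = W/η = 2210/0.2937 = 7525 J.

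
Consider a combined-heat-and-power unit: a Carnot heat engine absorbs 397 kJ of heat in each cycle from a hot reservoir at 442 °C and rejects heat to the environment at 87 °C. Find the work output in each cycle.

W ≈ 197 kJ

T_H = 442 °C → 442 + 273.15 = 715.15 K.
T_C = 87 °C → 87 + 273.15 = 360.15 K.
η_rev = 1 − T_C/T_H = 1 − 360.15/715.15 = 0.4964.
W = η·Q_H = 0.4964 × 397 = 197 kJ.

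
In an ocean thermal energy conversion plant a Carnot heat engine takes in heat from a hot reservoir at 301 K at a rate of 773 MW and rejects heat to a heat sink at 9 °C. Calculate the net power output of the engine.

Ẇ ≈ 48.41 MW

T_C = 9 °C → 9 + 273.15 = 282.15 K.
Carnot efficiency: η = 1 − T_C/T_H = 1 − 282.15/301.00 = 0.0626.
W = η·Q_H = 0.0626 × 773 = 48.41 MW.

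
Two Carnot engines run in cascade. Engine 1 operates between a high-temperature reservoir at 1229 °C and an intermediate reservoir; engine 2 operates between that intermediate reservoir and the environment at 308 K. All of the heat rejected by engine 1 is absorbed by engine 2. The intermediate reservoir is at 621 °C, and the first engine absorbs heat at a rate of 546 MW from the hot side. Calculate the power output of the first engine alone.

T_H = 1229 °C → 1229 + 273.15 = 1502.15 K.
T_m = 621 °C → 621 + 273.15 = 894.15 K.
First-stage efficiency η₁ = 1 − T_m/T_H = 1 − 894.15/1502.15 = 0.4048.
W₁ = η₁·Q_H = 0.4048 × 546 = 221 MW.

Ẇ₁ ≈ 221 MW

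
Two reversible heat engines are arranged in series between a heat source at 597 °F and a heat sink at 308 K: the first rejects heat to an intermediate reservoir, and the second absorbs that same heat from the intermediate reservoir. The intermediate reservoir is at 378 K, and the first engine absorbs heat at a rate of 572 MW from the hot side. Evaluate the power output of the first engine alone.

T_H = 597 °F → (597 − 32) × 5/9 = 313.89 °C = 587.04 K.
First-stage efficiency η₁ = 1 − T_m/T_H = 1 − 378.00/587.04 = 0.3561.
W₁ = η₁·Q_H = 0.3561 × 572 = 204 MW.

Ẇ₁ ≈ 204 MW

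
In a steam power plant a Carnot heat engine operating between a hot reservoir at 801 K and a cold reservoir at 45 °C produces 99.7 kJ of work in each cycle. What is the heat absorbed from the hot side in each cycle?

T_C = 45 °C → 45 + 273.15 = 318.15 K.
Since the cycle is reversible, η = 1 − T_C/T_H = 1 − 318.15/801.00 = 0.6028.
Q_H = W/η = 99.7/0.6028 = 165 kJ.

Q_H ≈ 165 kJ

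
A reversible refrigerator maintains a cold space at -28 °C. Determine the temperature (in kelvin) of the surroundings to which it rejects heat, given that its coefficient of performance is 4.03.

T_C = -28 °C → -28 + 273.15 = 245.15 K.
COP_R = T_C/(T_H − T_C) ⇒ T_H = T_C·(1 + 1/COP_R) = 245.15 × (1 + 1/4.03) = 306.0 K.

T_H ≈ 306.0 K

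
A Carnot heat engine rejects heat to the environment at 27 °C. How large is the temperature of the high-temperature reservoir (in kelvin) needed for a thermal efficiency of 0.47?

T_C = 27 °C → 27 + 273.15 = 300.15 K.
From η = 1 − T_C/T_H, solving for T_H gives T_H = T_C/(1 − η) = 300.15/(1 − 0.47) = 566.3 K.

T_H ≈ 566.3 K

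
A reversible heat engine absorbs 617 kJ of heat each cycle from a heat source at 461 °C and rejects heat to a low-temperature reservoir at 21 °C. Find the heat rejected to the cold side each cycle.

Q_C ≈ 247.2 kJ

T_H = 461 °C → 461 + 273.15 = 734.15 K.
T_C = 21 °C → 21 + 273.15 = 294.15 K.
The Carnot efficiency is η = 1 − T_C/T_H = 1 − 294.15/734.15 = 0.5993.
For a reversible cycle Q_C/Q_H = T_C/T_H, so Q_C = 617 × 294.15/734.15 = 247.2 kJ.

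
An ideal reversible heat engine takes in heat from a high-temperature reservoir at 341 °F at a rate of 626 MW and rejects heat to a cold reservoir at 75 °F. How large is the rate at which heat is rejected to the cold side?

T_H = 341 °F → (341 − 32) × 5/9 = 171.67 °C = 444.82 K.
T_C = 75 °F → (75 − 32) × 5/9 = 23.89 °C = 297.04 K.
For a reversible engine, η = 1 − T_C/T_H = 1 − 297.04/444.82 = 0.3322.
For a reversible cycle Q_C/Q_H = T_C/T_H, so Q_C = 626 × 297.04/444.82 = 418 MW.

Q̇_C ≈ 418 MW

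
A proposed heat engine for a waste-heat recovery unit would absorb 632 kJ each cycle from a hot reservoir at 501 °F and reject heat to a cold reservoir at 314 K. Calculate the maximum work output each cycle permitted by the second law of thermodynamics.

W_max ≈ 260 kJ

T_H = 501 °F → (501 − 32) × 5/9 = 260.56 °C = 533.71 K.
By the Carnot theorem, η_max = 1 − T_C/T_H = 1 − 314.00/533.71 = 0.4117.
W_max = η_max · Q_H = 0.4117 × 632 = 260 kJ.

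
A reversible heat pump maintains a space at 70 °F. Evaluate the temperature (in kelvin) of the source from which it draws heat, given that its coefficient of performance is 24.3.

T_C ≈ 282.2 K

T_H = 70 °F → (70 − 32) × 5/9 = 21.11 °C = 294.26 K.
COP_HP = T_H/(T_H − T_C) ⇒ T_C = T_H·(COP_HP − 1)/COP_HP = 294.26 × (24.3 − 1)/24.3 = 282.2 K.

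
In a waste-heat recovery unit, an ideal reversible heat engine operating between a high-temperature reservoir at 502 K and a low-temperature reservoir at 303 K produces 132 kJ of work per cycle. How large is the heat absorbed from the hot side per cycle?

Carnot efficiency: η = 1 − T_C/T_H = 1 − 303.00/502.00 = 0.3964.
Q_H = W/η = 132/0.3964 = 333 kJ.

Q_H ≈ 333 kJ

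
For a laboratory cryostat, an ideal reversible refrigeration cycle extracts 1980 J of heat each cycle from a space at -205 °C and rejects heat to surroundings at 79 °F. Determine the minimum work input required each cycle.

T_H = 79 °F → (79 − 32) × 5/9 = 26.11 °C = 299.26 K.
T_C = -205 °C → -205 + 273.15 = 68.15 K.
For a reversible refrigerator, COP_R = T_C/(T_H − T_C) = 68.15/231.11 = 0.2949.
W = Q_C/COP_R = 1980/0.2949 = 6710 J.

W_in ≈ 6710 J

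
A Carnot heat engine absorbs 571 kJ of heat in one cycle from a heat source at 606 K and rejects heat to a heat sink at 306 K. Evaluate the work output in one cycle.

η_rev = 1 − T_C/T_H = 1 − 306.00/606.00 = 0.4950.
W = η·Q_H = 0.4950 × 571 = 282.7 kJ.

W ≈ 282.7 kJ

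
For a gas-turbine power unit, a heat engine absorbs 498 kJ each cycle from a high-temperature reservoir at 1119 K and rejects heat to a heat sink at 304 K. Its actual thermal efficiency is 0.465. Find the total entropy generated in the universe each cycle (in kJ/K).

ΔS_univ ≈ 0.4314 kJ/K

W = η·Q_H = 0.465 × 498 = 231.6 kJ, so Q_C = Q_H − W = 266.4 kJ.
Reservoir entropy changes: ΔS_H = −Q_H/T_H = −498/1119.00 = -0.4450 kJ/K and ΔS_C = +Q_C/T_C = 266.4/304.00 = 0.8764 kJ/K.
ΔS_univ = −Q_H/T_H + Q_C/T_C = 0.4314 kJ/K (> 0, since η = 0.465 < η_Carnot = 0.728).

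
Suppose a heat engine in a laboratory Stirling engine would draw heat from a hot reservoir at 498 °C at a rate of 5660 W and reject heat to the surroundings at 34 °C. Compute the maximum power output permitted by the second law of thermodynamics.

T_H = 498 °C → 498 + 273.15 = 771.15 K.
T_C = 34 °C → 34 + 273.15 = 307.15 K.
No engine can exceed the Carnot limit: η_max = 1 − T_C/T_H = 1 − 307.15/771.15 = 0.6017.
W_max = η_max · Q_H = 0.6017 × 5660 = 3410 W.

Ẇ_max ≈ 3410 W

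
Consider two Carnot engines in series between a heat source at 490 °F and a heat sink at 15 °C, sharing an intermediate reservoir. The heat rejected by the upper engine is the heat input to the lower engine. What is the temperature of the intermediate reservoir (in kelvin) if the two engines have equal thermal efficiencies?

T_m ≈ 389.9 K

T_H = 490 °F → (490 − 32) × 5/9 = 254.44 °C = 527.59 K.
T_C = 15 °C → 15 + 273.15 = 288.15 K.
Equal efficiencies require 1 − T_m/T_H = 1 − T_C/T_m, i.e. T_m/T_H = T_C/T_m, so T_m = √(T_H·T_C) = √(527.59 × 288.15) = 389.9 K.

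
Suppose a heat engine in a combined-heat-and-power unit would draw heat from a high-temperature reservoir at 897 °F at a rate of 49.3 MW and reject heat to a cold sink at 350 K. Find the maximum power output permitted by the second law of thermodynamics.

Ẇ_max ≈ 26.4 MW

T_H = 897 °F → (897 − 32) × 5/9 = 480.56 °C = 753.71 K.
The upper bound on efficiency is η_max = 1 − T_C/T_H = 1 − 350.00/753.71 = 0.5356.
W_max = η_max · Q_H = 0.5356 × 49.3 = 26.4 MW.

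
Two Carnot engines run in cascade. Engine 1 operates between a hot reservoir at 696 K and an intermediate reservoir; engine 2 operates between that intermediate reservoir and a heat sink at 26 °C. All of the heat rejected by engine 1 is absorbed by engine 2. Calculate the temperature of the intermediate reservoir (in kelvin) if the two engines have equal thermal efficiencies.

T_m ≈ 456 K

T_C = 26 °C → 26 + 273.15 = 299.15 K.
Equal efficiencies require 1 − T_m/T_H = 1 − T_C/T_m, i.e. T_m/T_H = T_C/T_m, so T_m = √(T_H·T_C) = √(696.00 × 299.15) = 456 K.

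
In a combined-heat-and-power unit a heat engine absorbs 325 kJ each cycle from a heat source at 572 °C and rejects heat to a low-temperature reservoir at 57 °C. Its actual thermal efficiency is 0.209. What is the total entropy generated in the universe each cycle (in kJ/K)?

T_H = 572 °C → 572 + 273.15 = 845.15 K.
T_C = 57 °C → 57 + 273.15 = 330.15 K.
W = η·Q_H = 0.209 × 325 = 67.92 kJ, so Q_C = Q_H − W = 257.1 kJ.
The hot reservoir loses entropy Q_H/T_H = 325/845.15 = 0.3845 kJ/K; the cold reservoir gains Q_C/T_C = 257.1/330.15 = 0.7787 kJ/K.
ΔS_univ = −Q_H/T_H + Q_C/T_C = 0.394 kJ/K (> 0, since η = 0.209 < η_Carnot = 0.609).

ΔS_univ ≈ 0.394 kJ/K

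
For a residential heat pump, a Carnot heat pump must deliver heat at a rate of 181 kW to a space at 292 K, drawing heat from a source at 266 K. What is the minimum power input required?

For a reversible heat pump, COP_HP = T_H/(T_H − T_C) = 292.00/26.00 = 11.2308.
W = Q_H/COP_HP = 181/11.2308 = 16.12 kW.

Ẇ_in ≈ 16.12 kW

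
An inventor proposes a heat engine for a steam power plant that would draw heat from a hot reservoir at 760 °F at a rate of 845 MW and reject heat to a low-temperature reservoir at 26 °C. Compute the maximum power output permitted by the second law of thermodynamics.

Ẇ_max ≈ 471.9 MW

T_H = 760 °F → (760 − 32) × 5/9 = 404.44 °C = 677.59 K.
T_C = 26 °C → 26 + 273.15 = 299.15 K.
The second-law ceiling is the Carnot efficiency, η_max = 1 − T_C/T_H = 1 − 299.15/677.59 = 0.5585.
W_max = η_max · Q_H = 0.5585 × 845 = 471.9 MW.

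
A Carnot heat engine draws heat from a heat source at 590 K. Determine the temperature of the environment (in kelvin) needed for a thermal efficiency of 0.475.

T_C ≈ 310 K

From η = 1 − T_C/T_H, T_C = T_H·(1 − η) = 590.00 × (1 − 0.475) = 310 K.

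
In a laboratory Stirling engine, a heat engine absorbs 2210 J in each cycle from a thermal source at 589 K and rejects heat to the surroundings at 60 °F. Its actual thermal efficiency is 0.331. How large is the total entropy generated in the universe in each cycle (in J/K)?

T_C = 60 °F → (60 − 32) × 5/9 = 15.56 °C = 288.71 K.
W = η·Q_H = 0.331 × 2210 = 731.5 J, so Q_C = Q_H − W = 1478 J.
Entropy balance on the reservoirs: −Q_H/T_H = -3.752 J/K, +Q_C/T_C = 5.121 J/K.
ΔS_univ = −Q_H/T_H + Q_C/T_C = 1.37 J/K (> 0, since η = 0.331 < η_Carnot = 0.510).

ΔS_univ ≈ 1.37 J/K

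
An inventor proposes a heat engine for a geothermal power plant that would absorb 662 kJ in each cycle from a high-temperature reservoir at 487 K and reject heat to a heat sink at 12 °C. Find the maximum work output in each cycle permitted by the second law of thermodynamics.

T_C = 12 °C → 12 + 273.15 = 285.15 K.
The second-law ceiling is the Carnot efficiency, η_max = 1 − T_C/T_H = 1 − 285.15/487.00 = 0.4145.
W_max = η_max · Q_H = 0.4145 × 662 = 274.4 kJ.

W_max ≈ 274.4 kJ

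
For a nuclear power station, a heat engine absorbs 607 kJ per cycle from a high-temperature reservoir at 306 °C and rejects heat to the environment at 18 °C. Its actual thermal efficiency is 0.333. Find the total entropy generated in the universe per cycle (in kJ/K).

T_H = 306 °C → 306 + 273.15 = 579.15 K.
T_C = 18 °C → 18 + 273.15 = 291.15 K.
W = η·Q_H = 0.333 × 607 = 202.1 kJ, so Q_C = Q_H − W = 404.9 kJ.
Entropy balance on the reservoirs: −Q_H/T_H = -1.048 kJ/K, +Q_C/T_C = 1.391 kJ/K.
ΔS_univ = −Q_H/T_H + Q_C/T_C = 0.3425 kJ/K (> 0, since η = 0.333 < η_Carnot = 0.497).

ΔS_univ ≈ 0.3425 kJ/K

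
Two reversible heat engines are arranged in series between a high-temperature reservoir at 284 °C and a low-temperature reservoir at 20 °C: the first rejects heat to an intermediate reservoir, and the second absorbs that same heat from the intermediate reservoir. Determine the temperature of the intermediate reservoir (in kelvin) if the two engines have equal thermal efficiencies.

T_H = 284 °C → 284 + 273.15 = 557.15 K.
T_C = 20 °C → 20 + 273.15 = 293.15 K.
Equal efficiencies require 1 − T_m/T_H = 1 − T_C/T_m, i.e. T_m/T_H = T_C/T_m, so T_m = √(T_H·T_C) = √(557.15 × 293.15) = 404 K.

T_m ≈ 404 K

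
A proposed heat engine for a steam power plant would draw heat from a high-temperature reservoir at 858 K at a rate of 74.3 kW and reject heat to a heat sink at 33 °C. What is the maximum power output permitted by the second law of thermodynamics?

T_C = 33 °C → 33 + 273.15 = 306.15 K.
The second-law ceiling is the Carnot efficiency, η_max = 1 − T_C/T_H = 1 − 306.15/858.00 = 0.6432.
W_max = η_max · Q_H = 0.6432 × 74.3 = 47.8 kW.

Ẇ_max ≈ 47.8 kW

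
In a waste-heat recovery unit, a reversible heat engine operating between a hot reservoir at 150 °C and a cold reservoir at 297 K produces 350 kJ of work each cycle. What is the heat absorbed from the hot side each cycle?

Q_H ≈ 1170 kJ

T_H = 150 °C → 150 + 273.15 = 423.15 K.
Carnot efficiency: η = 1 − T_C/T_H = 1 − 297.00/423.15 = 0.2981.
Q_H = W/η = 350/0.2981 = 1170 kJ.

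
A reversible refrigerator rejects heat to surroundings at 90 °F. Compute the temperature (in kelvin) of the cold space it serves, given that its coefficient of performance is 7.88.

T_H = 90 °F → (90 − 32) × 5/9 = 32.22 °C = 305.37 K.
COP_R = T_C/(T_H − T_C) ⇒ T_C = T_H·COP_R/(1 + COP_R) = 305.37 × 7.88/(1 + 7.88) = 271.0 K.

T_C ≈ 271.0 K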